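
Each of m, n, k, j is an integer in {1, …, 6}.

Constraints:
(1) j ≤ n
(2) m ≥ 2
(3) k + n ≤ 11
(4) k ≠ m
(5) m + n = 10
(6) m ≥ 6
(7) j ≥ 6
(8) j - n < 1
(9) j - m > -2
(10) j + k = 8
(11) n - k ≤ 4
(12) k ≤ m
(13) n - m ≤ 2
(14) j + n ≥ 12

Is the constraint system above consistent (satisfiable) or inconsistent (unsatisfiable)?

Unsatisfiable

From constraint 6: m ≥ 6. From constraints 1 and 7: n ≥ j ≥ 6. Hence m + n ≥ 12. But constraint 5 requires m + n = 10, and 10 < 12. Contradiction.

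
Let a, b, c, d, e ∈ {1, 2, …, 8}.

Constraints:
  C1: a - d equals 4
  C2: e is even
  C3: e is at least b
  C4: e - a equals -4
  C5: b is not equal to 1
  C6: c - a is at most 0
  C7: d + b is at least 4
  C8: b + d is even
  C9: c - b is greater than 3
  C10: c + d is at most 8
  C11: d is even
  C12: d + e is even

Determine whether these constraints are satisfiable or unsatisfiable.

One satisfying assignment is a = 6, b = 2, c = 6, d = 2, e = 2.
For the less obvious constraints — constraint 1: a - d = 4; constraint 4: e - a = -4; constraint 6: c - a = 0 — and the others hold by inspection.

Satisfiable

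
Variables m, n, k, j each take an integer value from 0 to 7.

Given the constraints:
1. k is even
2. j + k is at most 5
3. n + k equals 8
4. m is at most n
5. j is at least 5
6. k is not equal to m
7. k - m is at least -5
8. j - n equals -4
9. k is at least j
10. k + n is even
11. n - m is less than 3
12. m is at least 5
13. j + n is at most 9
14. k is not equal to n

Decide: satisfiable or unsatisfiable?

Unsatisfiable

From constraints 4 and 12: n ≥ m ≥ 5. From constraints 5 and 9: k ≥ j ≥ 5. Hence n + k ≥ 10. But constraint 3 requires n + k = 8, and 8 < 10. Contradiction.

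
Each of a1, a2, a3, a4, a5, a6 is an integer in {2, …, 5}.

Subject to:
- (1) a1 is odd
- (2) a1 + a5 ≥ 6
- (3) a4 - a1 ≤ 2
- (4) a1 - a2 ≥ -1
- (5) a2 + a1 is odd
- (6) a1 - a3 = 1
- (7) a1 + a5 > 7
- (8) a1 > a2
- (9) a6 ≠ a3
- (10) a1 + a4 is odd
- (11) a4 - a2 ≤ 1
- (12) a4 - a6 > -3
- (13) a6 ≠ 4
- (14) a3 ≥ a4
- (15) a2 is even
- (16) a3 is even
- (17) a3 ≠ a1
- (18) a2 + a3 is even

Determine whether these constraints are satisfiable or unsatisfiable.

Satisfiable

The assignment a1 = 5, a2 = 4, a3 = 4, a4 = 4, a5 = 4, a6 = 5 works:
  constraint 2 holds since a1 + a5 = 9.
  constraint 3 holds since a4 - a1 = -1.
  constraint 4 holds since a1 - a2 = 1.
The rest check out directly.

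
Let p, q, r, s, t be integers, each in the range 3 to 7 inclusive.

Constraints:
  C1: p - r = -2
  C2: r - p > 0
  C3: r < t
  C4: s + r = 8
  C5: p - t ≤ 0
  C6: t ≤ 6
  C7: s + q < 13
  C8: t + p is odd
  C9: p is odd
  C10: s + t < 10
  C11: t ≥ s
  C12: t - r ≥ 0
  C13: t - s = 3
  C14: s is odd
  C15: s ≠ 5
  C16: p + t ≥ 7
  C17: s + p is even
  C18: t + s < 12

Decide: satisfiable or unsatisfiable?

The assignment p = 3, q = 7, r = 5, s = 3, t = 6 works:
  constraint 1 holds since p - r = -2.
  constraint 2 holds since r - p = 2.
The rest check out directly.

Satisfiable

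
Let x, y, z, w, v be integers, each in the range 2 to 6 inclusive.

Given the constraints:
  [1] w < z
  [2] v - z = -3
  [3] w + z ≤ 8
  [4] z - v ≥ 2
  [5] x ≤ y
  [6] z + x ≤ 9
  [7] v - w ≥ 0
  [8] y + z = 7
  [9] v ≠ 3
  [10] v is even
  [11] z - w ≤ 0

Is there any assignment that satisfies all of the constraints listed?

Unsatisfiable

Constraints 4, 7, and 11 give z − v ≥ 2, v − w ≥ 0, w − z ≥ 0.
Adding all 3 inequalities: the left sides telescope to 0, and the right sides sum to 2 + 0 + 0 = 2. So 0 ≥ 2, which is false.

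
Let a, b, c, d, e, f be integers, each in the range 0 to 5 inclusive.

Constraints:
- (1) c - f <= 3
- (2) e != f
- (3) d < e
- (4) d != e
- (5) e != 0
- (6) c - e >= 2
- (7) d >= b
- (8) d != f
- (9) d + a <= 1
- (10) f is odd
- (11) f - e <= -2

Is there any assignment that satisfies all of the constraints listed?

Constraints 1, 6, and 11 give c − e ≥ 2, e − f ≥ 2, f − c ≥ -3.
Adding all 3 inequalities: the left sides telescope to 0, and the right sides sum to 2 + 2 + (-3) = 1. So 0 ≥ 1, which is false.

Unsatisfiable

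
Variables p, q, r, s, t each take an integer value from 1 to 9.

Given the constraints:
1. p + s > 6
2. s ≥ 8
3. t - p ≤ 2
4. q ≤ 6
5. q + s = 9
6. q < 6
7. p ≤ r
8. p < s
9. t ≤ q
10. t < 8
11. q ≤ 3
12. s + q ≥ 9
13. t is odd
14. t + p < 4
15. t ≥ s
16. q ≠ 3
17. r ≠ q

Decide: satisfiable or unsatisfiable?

From constraints 2 and 15: t ≥ s and s ≥ 8, so t ≥ 8. From constraints 4 and 9: t ≤ q and q ≤ 6, so t ≤ 6. But 6 < 8, so no value of t works.

Unsatisfiable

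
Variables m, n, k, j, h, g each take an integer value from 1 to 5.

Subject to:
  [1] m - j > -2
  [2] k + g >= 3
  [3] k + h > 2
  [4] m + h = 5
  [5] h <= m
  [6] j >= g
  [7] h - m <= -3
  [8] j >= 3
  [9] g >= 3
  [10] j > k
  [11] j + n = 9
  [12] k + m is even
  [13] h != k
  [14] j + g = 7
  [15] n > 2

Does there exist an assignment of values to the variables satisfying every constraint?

Satisfiable

Setting (m, n, k, j, h, g) = (4, 5, 2, 4, 1, 3) satisfies everything: constraint 1: m - j = 0; constraint 2: k + g = 5; constraint 3: k + h = 3, and the others follow.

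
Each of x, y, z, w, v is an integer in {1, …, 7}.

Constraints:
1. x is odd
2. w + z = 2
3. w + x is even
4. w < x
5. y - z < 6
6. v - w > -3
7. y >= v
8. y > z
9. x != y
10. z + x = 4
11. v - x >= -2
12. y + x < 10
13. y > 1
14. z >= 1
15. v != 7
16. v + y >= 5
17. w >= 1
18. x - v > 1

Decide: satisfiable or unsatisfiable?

Satisfiable

One satisfying assignment is x = 3, y = 6, z = 1, w = 1, v = 1.
For the less obvious constraints — constraint 2: w + z = 2; constraint 5: y - z = 5 — and the others hold by inspection.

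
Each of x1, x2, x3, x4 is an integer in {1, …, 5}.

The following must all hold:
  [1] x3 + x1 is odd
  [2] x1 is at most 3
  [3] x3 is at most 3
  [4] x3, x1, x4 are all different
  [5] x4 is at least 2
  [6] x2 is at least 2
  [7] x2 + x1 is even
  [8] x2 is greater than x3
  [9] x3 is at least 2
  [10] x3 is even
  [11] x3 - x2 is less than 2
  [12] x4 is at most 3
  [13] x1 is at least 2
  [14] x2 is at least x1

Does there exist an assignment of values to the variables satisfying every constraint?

Constraints 2, 3, 5, 9, 12, and 13 confine each of x3, x1, x4 to the 2 values {2, 3}.
Constraint 4 requires all 3 of them to be distinct, but only 2 values are available — impossible by the pigeonhole principle.

Unsatisfiable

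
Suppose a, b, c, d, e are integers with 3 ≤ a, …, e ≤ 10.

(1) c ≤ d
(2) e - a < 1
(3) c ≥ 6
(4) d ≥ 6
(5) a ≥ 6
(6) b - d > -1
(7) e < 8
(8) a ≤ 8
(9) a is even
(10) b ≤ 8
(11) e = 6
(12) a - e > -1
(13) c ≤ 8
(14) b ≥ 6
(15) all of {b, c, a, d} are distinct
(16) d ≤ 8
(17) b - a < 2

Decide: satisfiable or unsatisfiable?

Unsatisfiable

Constraints 3, 4, 5, 8, 10, 13, 14, and 16 confine each of b, c, a, d to the 3 values {6, …, 8}.
Constraint 15 requires all 4 of them to be distinct, but only 3 values are available — impossible by the pigeonhole principle.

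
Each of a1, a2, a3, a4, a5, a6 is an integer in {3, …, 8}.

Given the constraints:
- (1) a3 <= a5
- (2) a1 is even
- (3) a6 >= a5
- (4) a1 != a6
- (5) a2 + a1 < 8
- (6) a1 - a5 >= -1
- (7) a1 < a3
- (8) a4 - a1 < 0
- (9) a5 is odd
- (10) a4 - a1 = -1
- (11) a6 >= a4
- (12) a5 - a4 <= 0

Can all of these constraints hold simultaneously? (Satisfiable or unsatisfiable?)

Unsatisfiable

Constraints 1, 7, 8, and 12 give a5 ≤ a4, a4 < a1, a1 < a3, a3 ≤ a5. Chaining: a5 ≤ a4 < a1 < a3 ≤ a5, which forces a5 < a5 — impossible.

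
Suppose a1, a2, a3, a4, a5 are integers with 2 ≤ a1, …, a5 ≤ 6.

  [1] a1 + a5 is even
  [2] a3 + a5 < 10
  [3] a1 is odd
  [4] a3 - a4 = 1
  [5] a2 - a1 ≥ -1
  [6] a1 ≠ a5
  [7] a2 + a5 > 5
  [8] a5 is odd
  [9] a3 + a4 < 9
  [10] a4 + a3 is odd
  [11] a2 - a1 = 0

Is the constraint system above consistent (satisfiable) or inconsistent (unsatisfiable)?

Try a1 = 5, a2 = 5, a3 = 4, a4 = 3, a5 = 3.
Check constraint 2: a3 + a5 = 7; constraint 4: a3 - a4 = 1; constraint 5: a2 - a1 = 0. The remaining constraints are straightforward to verify.

Satisfiable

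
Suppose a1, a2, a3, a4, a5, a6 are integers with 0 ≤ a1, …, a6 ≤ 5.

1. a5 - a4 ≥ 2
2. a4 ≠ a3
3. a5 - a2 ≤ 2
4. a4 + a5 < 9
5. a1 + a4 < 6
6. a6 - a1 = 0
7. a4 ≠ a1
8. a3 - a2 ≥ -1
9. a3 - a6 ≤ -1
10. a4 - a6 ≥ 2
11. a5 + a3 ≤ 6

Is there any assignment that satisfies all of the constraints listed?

Constraints 1, 3, 8, 9, and 10 give a5 − a4 ≥ 2, a4 − a6 ≥ 2, a6 − a3 ≥ 1, a3 − a2 ≥ -1, a2 − a5 ≥ -2.
Adding all 5 inequalities: the left sides telescope to 0, and the right sides sum to 2 + 2 + 1 + (-1) + (-2) = 2. So 0 ≥ 2, which is false.

Unsatisfiable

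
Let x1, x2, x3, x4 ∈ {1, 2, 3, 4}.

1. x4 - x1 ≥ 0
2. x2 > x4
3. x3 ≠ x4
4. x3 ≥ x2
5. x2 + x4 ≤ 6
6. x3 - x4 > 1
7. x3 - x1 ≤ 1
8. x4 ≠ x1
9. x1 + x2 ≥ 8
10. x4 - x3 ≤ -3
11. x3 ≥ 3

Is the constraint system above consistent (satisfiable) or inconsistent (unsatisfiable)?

Unsatisfiable

Constraints 1, 7, and 10 give x4 − x1 ≥ 0, x1 − x3 ≥ -1, x3 − x4 ≥ 3.
Adding all 3 inequalities: the left sides telescope to 0, and the right sides sum to 0 + (-1) + 3 = 2. So 0 ≥ 2, which is false.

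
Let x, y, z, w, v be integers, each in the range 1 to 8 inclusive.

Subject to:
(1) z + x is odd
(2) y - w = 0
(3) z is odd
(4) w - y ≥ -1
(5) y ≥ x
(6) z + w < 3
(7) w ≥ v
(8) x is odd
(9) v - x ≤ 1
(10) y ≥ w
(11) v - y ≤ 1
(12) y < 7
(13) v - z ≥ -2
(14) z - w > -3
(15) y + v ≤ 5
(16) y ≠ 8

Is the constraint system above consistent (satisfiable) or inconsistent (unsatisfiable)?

Constraint 3 makes z odd and constraint 8 makes x odd, so z + x must be even. Constraint 1 says z + x is odd — contradiction.

Unsatisfiable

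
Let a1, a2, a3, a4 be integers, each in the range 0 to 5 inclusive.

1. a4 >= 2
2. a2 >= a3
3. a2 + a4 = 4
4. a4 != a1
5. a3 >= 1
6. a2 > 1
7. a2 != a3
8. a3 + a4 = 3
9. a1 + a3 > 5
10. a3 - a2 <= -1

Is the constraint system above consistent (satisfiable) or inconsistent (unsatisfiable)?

Take a1 = 5, a2 = 2, a3 = 1, a4 = 2. Then constraint 3: a2 + a4 = 4; constraint 8: a3 + a4 = 3, and every other listed constraint is also met.

Satisfiable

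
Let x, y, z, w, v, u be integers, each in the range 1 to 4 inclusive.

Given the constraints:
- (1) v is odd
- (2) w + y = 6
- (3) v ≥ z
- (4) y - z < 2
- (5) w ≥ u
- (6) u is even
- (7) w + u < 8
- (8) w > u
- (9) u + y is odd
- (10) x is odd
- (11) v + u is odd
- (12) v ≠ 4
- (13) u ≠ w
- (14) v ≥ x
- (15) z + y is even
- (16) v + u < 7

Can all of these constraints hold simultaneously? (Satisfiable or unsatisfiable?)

Satisfiable

Setting (x, y, z, w, v, u) = (3, 3, 3, 3, 3, 2) satisfies everything: constraint 2: w + y = 6; constraint 4: y - z = 0, and the others follow.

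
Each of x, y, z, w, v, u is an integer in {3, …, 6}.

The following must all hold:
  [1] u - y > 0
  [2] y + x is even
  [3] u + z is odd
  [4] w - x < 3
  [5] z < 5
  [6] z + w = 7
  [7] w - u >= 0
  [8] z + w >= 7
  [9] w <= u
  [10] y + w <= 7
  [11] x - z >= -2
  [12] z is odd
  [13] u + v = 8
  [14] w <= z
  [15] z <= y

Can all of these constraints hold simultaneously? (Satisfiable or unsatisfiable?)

Unsatisfiable

Constraints 1, 7, 14, and 15 give w ≤ z, z ≤ y, y < u, u ≤ w. Chaining: w ≤ z ≤ y < u ≤ w, which forces w < w — impossible.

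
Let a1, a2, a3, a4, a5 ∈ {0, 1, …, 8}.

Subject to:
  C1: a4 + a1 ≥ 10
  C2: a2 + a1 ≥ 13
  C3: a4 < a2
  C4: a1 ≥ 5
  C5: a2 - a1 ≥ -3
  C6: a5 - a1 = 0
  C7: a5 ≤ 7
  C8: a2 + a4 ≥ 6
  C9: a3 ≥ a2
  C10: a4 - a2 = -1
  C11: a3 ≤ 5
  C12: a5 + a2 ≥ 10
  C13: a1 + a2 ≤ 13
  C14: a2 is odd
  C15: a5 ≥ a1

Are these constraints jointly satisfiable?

From constraints 9 and 11: a2 ≤ a3 ≤ 5. From constraints 7 and 15: a1 ≤ a5 ≤ 7. Hence a2 + a1 ≤ 12. But constraint 2 requires a2 + a1 ≥ 13, and 13 > 12. Contradiction.

Unsatisfiable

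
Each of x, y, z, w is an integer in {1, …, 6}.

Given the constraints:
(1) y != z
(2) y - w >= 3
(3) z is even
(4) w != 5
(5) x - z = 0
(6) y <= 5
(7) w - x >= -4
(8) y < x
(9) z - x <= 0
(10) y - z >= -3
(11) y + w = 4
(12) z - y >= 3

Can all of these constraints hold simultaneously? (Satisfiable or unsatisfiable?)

Constraints 2, 7, 9, and 12 give w − x ≥ -4, x − z ≥ 0, z − y ≥ 3, y − w ≥ 3.
Adding all 4 inequalities: the left sides telescope to 0, and the right sides sum to (-4) + 0 + 3 + 3 = 2. So 0 ≥ 2, which is false.

Unsatisfiable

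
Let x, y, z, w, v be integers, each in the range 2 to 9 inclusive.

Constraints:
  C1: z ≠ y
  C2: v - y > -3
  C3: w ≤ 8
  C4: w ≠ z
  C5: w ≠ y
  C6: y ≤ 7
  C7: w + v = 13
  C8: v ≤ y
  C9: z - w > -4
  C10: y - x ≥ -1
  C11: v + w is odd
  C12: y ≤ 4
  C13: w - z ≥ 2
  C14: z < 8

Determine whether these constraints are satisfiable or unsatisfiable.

From constraint 3: w ≤ 8. From constraints 8 and 12: v ≤ y ≤ 4. Hence w + v ≤ 12. But constraint 7 requires w + v = 13, and 13 > 12. Contradiction.

Unsatisfiable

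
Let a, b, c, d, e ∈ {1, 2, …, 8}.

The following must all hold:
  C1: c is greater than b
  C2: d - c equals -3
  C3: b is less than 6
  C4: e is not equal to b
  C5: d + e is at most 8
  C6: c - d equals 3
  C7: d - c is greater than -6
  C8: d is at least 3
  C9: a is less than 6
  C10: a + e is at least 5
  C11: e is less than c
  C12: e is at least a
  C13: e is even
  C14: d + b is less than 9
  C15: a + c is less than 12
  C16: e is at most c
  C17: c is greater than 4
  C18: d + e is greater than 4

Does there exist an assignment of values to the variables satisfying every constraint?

One satisfying assignment is a = 3, b = 3, c = 6, d = 3, e = 4.
For the less obvious constraints — constraint 2: d - c = -3; constraint 5: d + e = 7; constraint 6: c - d = 3 — and the others hold by inspection.

Satisfiable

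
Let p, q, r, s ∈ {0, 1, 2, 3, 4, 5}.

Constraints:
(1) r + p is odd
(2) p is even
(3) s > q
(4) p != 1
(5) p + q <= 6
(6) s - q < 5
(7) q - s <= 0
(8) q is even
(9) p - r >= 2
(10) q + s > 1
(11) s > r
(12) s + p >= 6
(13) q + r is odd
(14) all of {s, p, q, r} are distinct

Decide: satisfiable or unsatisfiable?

One satisfying assignment is p = 4, q = 0, r = 1, s = 2.
For the less obvious constraints — constraint 5: p + q = 4; constraint 6: s - q = 2 — and the others hold by inspection.

Satisfiable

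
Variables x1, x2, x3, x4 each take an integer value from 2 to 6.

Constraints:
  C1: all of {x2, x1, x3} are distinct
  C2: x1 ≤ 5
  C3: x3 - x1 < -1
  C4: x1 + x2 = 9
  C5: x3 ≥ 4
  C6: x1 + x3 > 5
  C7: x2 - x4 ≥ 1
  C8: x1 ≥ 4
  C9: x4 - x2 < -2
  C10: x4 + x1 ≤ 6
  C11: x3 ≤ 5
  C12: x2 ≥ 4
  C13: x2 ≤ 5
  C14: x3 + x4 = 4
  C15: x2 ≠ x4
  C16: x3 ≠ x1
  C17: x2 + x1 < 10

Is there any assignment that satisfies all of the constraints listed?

Unsatisfiable

Constraints 2, 5, 8, 11, 12, and 13 confine each of x2, x1, x3 to the 2 values {4, 5}.
Constraint 1 requires all 3 of them to be distinct, but only 2 values are available — impossible by the pigeonhole principle.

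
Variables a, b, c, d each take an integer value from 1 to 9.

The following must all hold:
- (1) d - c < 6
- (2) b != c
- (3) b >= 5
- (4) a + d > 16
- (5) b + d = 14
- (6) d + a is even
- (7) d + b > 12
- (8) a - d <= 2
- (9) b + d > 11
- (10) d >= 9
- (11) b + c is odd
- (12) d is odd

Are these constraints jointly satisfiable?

Satisfiable

Setting (a, b, c, d) = (9, 5, 6, 9) satisfies everything: constraint 1: d - c = 3; constraint 4: a + d = 18, and the others follow.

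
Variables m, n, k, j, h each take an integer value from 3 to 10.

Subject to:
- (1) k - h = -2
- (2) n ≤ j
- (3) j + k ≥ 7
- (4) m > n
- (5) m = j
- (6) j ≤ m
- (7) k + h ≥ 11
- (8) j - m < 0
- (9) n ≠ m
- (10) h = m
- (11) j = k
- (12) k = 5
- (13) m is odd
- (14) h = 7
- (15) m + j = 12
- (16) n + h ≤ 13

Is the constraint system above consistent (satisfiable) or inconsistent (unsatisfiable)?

Unsatisfiable

Constraint 14 fixes h = 7 and constraint 12 fixes k = 5. Constraints 5, 10, and 11 give h = m = j = k, so h = k. But 7 ≠ 5 — contradiction.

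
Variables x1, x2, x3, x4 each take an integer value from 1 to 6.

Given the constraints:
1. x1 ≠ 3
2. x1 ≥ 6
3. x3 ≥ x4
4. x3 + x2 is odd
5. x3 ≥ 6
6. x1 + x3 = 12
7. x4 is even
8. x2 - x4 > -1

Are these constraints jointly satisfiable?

Satisfiable

The assignment x1 = 6, x2 = 3, x3 = 6, x4 = 2 works:
  constraint 6 holds since x1 + x3 = 12.
  constraint 8 holds since x2 - x4 = 1.
The rest check out directly.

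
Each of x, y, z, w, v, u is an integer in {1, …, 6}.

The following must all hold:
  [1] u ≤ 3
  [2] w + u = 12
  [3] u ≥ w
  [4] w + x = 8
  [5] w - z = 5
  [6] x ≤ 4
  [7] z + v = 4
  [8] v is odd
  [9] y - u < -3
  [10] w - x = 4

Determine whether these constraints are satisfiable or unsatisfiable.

Unsatisfiable

From constraints 1 and 3: w ≤ u ≤ 3. From constraint 6: x ≤ 4. Hence w + x ≤ 7. But constraint 4 requires w + x = 8, and 8 > 7. Contradiction.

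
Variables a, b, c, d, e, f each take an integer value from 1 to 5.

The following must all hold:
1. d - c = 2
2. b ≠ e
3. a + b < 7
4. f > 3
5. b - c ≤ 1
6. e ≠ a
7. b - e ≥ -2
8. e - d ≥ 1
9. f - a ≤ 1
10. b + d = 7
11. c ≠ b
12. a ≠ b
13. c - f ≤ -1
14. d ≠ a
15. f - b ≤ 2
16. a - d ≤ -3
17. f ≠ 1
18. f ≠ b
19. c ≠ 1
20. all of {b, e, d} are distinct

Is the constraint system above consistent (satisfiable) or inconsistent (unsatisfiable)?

Unsatisfiable

Constraints 5, 7, 8, 9, 13, and 16 give e − d ≥ 1, d − a ≥ 3, a − f ≥ -1, f − c ≥ 1, c − b ≥ -1, b − e ≥ -2.
Adding all 6 inequalities: the left sides telescope to 0, and the right sides sum to 1 + 3 + (-1) + 1 + (-1) + (-2) = 1. So 0 ≥ 1, which is false.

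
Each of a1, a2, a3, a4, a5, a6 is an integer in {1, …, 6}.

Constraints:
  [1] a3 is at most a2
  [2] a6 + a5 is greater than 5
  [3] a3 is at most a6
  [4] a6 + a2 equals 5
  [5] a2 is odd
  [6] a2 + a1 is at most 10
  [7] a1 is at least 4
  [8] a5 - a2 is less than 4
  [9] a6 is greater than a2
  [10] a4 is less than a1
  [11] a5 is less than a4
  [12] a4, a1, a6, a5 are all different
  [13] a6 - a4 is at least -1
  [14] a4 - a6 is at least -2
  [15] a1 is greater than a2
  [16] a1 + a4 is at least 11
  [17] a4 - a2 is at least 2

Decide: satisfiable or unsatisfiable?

The assignment a1 = 6, a2 = 1, a3 = 1, a4 = 5, a5 = 3, a6 = 4 works:
  constraint 2 holds since a6 + a5 = 7.
  constraint 4 holds since a6 + a2 = 5.
  constraint 6 holds since a2 + a1 = 7.
The rest check out directly.

Satisfiable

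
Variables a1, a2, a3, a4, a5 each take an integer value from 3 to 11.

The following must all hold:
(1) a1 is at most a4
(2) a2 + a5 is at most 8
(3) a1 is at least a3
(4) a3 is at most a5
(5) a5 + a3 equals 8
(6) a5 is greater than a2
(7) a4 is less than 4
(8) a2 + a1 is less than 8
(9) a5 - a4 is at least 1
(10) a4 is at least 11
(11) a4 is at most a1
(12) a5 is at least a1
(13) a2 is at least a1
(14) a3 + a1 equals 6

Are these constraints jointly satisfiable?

From constraint 10: a4 ≥ 11. From constraint 7: a4 ≤ 3. But 3 < 11, so no value of a4 works.

Unsatisfiable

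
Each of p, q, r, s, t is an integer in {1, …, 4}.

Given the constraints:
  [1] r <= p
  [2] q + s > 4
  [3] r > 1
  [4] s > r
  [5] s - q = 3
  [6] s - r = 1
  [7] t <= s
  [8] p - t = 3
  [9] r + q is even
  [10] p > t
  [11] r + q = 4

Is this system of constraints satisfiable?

Satisfiable

Setting (p, q, r, s, t) = (4, 1, 3, 4, 1) satisfies everything: constraint 2: q + s = 5; constraint 5: s - q = 3; constraint 6: s - r = 1, and the others follow.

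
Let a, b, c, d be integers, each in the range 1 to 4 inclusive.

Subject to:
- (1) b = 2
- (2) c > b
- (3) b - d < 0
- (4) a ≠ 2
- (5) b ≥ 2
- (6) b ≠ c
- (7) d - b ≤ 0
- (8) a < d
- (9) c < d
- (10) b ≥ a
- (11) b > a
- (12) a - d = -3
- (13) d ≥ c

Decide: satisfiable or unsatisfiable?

Constraints 2, 7, and 13 give c ≤ d, d ≤ b, b < c. Chaining: c ≤ d ≤ b < c, which forces c < c — impossible.

Unsatisfiable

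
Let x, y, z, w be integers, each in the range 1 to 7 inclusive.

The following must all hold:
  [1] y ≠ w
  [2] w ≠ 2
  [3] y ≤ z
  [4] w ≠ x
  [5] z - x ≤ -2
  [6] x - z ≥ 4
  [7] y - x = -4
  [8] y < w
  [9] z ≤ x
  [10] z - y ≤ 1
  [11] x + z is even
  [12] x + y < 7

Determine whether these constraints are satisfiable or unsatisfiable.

Satisfiable

Setting (x, y, z, w) = (5, 1, 1, 7) satisfies everything: constraint 5: z - x = -4; constraint 6: x - z = 4; constraint 7: y - x = -4, and the others follow.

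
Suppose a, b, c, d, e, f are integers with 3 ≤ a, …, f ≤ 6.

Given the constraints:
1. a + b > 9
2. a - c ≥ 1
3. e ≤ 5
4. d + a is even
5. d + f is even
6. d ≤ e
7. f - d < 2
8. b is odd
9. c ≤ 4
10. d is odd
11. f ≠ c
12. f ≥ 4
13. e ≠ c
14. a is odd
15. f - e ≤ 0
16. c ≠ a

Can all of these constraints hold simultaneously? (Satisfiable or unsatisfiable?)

The assignment a = 5, b = 5, c = 3, d = 5, e = 5, f = 5 works:
  constraint 1 holds since a + b = 10.
  constraint 2 holds since a - c = 2.
  constraint 7 holds since f - d = 0.
The rest check out directly.

Satisfiable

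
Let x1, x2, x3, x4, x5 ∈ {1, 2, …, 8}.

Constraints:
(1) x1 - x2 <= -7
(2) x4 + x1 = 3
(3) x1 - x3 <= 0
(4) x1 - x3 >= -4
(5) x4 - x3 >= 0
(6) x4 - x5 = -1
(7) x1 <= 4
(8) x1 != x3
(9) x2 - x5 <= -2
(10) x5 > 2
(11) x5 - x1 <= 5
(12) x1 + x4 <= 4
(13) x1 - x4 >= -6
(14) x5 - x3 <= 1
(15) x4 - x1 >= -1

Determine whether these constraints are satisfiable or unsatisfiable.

Constraints 1, 5, 9, 13, and 14 give x1 − x4 ≥ -6, x4 − x3 ≥ 0, x3 − x5 ≥ -1, x5 − x2 ≥ 2, x2 − x1 ≥ 7.
Adding all 5 inequalities: the left sides telescope to 0, and the right sides sum to (-6) + 0 + (-1) + 2 + 7 = 2. So 0 ≥ 2, which is false.

Unsatisfiable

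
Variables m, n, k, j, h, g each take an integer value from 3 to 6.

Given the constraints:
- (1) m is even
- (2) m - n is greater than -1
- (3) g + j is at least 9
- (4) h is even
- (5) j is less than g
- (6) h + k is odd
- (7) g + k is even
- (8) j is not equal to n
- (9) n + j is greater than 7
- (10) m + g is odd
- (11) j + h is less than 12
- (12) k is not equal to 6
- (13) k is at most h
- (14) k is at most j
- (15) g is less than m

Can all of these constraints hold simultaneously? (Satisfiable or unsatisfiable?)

Take m = 6, n = 5, k = 3, j = 4, h = 6, g = 5. Then constraint 2: m - n = 1; constraint 3: g + j = 9; constraint 9: n + j = 9, and every other listed constraint is also met.

Satisfiable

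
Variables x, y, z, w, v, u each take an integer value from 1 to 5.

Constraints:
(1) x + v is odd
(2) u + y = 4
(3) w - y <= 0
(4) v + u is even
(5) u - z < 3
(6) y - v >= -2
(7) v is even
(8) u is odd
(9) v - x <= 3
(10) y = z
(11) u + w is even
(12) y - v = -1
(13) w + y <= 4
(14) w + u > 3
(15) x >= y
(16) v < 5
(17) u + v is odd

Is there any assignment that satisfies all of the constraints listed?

Constraint 7 makes v even and constraint 8 makes u odd, so v + u must be odd. Constraint 4 says v + u is even — contradiction.

Unsatisfiable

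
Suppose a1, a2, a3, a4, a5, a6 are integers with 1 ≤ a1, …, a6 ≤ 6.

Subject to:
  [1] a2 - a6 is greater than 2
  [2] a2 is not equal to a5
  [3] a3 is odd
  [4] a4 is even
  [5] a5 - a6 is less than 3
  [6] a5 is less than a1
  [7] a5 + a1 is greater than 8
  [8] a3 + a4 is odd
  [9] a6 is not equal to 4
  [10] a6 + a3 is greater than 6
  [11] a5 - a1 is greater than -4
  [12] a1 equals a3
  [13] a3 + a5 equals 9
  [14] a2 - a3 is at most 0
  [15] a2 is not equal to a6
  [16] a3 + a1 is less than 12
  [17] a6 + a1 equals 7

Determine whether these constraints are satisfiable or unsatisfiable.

Setting (a1, a2, a3, a4, a5, a6) = (5, 5, 5, 2, 4, 2) satisfies everything: constraint 1: a2 - a6 = 3; constraint 5: a5 - a6 = 2, and the others follow.

Satisfiable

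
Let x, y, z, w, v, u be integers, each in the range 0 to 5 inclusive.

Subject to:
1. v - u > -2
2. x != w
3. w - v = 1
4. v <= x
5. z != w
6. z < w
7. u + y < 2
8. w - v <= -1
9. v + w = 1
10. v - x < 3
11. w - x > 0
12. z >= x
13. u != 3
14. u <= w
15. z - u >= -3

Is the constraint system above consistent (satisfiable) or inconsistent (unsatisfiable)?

Constraints 4, 6, 8, and 12 give v ≤ x, x ≤ z, z < w, w < v. Chaining: v ≤ x ≤ z < w < v, which forces v < v — impossible.

Unsatisfiable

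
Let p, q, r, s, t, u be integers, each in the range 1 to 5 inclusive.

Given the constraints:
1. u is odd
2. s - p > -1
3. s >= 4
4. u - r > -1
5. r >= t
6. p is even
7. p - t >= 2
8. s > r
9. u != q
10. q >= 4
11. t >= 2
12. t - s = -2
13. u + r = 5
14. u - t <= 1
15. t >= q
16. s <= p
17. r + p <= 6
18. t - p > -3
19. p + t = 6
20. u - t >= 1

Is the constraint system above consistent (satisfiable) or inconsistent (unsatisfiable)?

From constraints 3 and 16: p ≥ s ≥ 4. From constraints 10 and 15: t ≥ q ≥ 4. Hence p + t ≥ 8. But constraint 19 requires p + t = 6, and 6 < 8. Contradiction.

Unsatisfiable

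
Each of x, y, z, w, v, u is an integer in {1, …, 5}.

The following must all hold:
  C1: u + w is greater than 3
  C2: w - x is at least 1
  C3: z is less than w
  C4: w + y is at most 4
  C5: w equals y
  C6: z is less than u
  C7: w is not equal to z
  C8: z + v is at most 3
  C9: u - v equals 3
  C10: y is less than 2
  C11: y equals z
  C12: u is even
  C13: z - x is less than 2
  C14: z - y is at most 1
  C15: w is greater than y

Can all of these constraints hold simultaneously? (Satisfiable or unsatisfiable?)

From constraints 5 and 11, w = y = z, so w = z. But constraint 7 says w ≠ z. Contradiction.

Unsatisfiable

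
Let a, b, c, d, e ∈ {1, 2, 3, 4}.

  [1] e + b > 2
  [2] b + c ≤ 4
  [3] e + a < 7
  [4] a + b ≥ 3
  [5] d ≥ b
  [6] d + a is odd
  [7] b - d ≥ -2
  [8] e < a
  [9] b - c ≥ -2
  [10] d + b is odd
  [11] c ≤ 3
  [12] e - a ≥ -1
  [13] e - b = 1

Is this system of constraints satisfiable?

One satisfying assignment is a = 3, b = 1, c = 1, d = 2, e = 2.
For the less obvious constraints — constraint 1: e + b = 3; constraint 2: b + c = 2; constraint 3: e + a = 5 — and the others hold by inspection.

Satisfiable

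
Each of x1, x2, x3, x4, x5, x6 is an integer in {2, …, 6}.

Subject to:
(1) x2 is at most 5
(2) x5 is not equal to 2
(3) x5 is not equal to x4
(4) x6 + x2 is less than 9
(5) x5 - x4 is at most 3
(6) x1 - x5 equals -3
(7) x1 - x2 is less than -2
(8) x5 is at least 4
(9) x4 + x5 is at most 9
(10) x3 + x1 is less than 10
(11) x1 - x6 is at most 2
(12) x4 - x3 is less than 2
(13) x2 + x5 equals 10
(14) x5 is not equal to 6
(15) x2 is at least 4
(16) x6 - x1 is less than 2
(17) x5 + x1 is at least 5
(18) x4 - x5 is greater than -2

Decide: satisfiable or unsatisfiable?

Satisfiable

One satisfying assignment is x1 = 2, x2 = 5, x3 = 5, x4 = 4, x5 = 5, x6 = 2.
For the less obvious constraints — constraint 4: x6 + x2 = 7; constraint 5: x5 - x4 = 1; constraint 6: x1 - x5 = -3 — and the others hold by inspection.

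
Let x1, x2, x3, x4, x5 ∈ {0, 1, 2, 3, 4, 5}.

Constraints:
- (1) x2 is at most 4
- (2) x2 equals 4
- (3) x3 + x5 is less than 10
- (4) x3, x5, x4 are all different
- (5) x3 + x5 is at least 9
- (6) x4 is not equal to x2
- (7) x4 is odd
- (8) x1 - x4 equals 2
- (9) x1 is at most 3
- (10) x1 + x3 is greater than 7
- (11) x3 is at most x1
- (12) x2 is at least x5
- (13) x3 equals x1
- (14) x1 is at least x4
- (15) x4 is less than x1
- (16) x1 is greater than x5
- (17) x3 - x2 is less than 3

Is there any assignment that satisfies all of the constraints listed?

Unsatisfiable

From constraints 9 and 11: x3 ≤ x1 ≤ 3. From constraints 1 and 12: x5 ≤ x2 ≤ 4. Hence x3 + x5 ≤ 7. But constraint 5 requires x3 + x5 ≥ 9, and 9 > 7. Contradiction.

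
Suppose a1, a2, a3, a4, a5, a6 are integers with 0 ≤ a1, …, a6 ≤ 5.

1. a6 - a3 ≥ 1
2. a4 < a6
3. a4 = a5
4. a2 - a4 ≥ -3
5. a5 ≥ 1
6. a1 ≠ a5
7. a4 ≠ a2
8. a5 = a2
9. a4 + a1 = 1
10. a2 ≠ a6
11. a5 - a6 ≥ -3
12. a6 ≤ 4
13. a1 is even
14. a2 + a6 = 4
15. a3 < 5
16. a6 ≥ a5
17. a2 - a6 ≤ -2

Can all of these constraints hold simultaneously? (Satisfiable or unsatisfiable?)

From constraints 3 and 8, a4 = a5 = a2, so a4 = a2. But constraint 7 says a4 ≠ a2. Contradiction.

Unsatisfiable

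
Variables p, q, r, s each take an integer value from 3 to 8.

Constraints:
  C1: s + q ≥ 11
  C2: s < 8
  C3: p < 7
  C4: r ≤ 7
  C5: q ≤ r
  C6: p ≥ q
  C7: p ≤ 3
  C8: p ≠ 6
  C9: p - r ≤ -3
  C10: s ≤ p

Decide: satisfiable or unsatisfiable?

Unsatisfiable

From constraints 7 and 10: s ≤ p ≤ 3. From constraints 4 and 5: q ≤ r ≤ 7. Hence s + q ≤ 10. But constraint 1 requires s + q ≥ 11, and 11 > 10. Contradiction.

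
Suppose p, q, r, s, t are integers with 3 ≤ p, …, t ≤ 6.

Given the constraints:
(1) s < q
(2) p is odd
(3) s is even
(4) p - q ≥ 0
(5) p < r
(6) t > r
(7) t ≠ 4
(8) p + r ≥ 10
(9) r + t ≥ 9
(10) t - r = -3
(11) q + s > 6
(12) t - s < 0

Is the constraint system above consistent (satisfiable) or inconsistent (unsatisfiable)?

Constraints 1, 4, 5, 6, and 12 give q ≤ p, p < r, r < t, t < s, s < q. Chaining: q ≤ p < r < t < s < q, which forces q < q — impossible.

Unsatisfiable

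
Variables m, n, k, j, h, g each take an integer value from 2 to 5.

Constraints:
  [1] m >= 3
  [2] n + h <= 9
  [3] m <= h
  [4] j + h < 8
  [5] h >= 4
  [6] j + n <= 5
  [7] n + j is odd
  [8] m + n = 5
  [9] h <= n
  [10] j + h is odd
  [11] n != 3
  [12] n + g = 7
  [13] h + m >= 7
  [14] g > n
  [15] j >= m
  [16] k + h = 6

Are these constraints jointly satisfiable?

From constraints 1 and 15: j ≥ m ≥ 3. From constraints 5 and 9: n ≥ h ≥ 4. Hence j + n ≥ 7. But constraint 6 requires j + n ≤ 5, and 5 < 7. Contradiction.

Unsatisfiable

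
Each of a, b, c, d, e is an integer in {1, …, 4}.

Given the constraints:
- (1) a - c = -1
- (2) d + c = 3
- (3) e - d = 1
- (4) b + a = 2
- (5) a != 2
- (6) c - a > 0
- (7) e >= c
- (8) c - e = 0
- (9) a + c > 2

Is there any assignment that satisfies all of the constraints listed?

Satisfiable

Try a = 1, b = 1, c = 2, d = 1, e = 2.
Check constraint 1: a - c = -1; constraint 2: d + c = 3. The remaining constraints are straightforward to verify.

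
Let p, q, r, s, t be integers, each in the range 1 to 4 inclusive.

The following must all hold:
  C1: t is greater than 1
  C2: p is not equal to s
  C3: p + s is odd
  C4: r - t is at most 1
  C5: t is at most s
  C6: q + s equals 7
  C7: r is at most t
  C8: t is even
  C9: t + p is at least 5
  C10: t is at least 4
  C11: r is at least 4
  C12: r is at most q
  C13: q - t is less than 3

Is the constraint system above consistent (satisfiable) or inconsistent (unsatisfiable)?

From constraints 11 and 12: q ≥ r ≥ 4. From constraints 5 and 10: s ≥ t ≥ 4. Hence q + s ≥ 8. But constraint 6 requires q + s = 7, and 7 < 8. Contradiction.

Unsatisfiable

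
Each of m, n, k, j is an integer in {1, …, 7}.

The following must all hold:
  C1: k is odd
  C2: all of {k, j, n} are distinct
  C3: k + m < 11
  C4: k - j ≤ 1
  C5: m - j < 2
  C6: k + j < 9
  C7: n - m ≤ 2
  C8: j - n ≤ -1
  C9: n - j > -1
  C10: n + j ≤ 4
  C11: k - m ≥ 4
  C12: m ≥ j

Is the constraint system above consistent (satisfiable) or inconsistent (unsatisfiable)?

Constraints 4, 7, 8, and 11 give k − m ≥ 4, m − n ≥ -2, n − j ≥ 1, j − k ≥ -1.
Adding all 4 inequalities: the left sides telescope to 0, and the right sides sum to 4 + (-2) + 1 + (-1) = 2. So 0 ≥ 2, which is false.

Unsatisfiable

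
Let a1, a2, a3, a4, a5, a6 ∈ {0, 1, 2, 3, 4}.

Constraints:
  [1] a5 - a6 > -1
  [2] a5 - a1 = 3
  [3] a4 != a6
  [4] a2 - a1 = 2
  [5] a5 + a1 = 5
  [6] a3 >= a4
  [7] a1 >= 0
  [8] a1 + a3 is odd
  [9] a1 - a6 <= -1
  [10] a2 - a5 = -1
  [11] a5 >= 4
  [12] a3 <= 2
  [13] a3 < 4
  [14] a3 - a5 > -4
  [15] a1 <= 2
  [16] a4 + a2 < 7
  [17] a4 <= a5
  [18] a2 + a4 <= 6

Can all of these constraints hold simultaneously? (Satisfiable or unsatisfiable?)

Setting (a1, a2, a3, a4, a5, a6) = (1, 3, 2, 1, 4, 4) satisfies everything: constraint 1: a5 - a6 = 0; constraint 2: a5 - a1 = 3; constraint 4: a2 - a1 = 2, and the others follow.

Satisfiable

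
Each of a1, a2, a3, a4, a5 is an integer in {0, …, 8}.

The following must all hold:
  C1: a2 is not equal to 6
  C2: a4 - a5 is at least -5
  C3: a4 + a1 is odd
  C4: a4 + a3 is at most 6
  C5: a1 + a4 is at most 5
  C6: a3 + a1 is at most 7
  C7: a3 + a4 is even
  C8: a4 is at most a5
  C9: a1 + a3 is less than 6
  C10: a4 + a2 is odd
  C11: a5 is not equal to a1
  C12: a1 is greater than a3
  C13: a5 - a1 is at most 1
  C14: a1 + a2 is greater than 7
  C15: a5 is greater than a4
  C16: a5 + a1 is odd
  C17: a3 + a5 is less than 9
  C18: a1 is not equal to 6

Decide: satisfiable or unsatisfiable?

The assignment a1 = 3, a2 = 5, a3 = 2, a4 = 2, a5 = 4 works:
  constraint 2 holds since a4 - a5 = -2.
  constraint 4 holds since a4 + a3 = 4.
The rest check out directly.

Satisfiable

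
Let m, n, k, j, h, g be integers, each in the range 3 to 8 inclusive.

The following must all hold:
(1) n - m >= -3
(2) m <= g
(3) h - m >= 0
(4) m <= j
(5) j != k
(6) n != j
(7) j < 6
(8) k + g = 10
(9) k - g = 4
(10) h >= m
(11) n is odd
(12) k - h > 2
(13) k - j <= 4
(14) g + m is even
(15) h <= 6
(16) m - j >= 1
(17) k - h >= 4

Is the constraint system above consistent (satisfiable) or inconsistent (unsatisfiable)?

Constraints 3, 13, 16, and 17 give k − h ≥ 4, h − m ≥ 0, m − j ≥ 1, j − k ≥ -4.
Adding all 4 inequalities: the left sides telescope to 0, and the right sides sum to 4 + 0 + 1 + (-4) = 1. So 0 ≥ 1, which is false.

Unsatisfiable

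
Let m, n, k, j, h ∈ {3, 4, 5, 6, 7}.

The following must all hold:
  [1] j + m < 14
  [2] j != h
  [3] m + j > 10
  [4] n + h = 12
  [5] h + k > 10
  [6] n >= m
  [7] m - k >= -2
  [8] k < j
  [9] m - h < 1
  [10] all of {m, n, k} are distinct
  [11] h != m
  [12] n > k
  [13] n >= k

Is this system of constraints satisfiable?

Satisfiable

One satisfying assignment is m = 4, n = 6, k = 5, j = 7, h = 6.
For the less obvious constraints — constraint 1: j + m = 11; constraint 3: m + j = 11; constraint 4: n + h = 12 — and the others hold by inspection.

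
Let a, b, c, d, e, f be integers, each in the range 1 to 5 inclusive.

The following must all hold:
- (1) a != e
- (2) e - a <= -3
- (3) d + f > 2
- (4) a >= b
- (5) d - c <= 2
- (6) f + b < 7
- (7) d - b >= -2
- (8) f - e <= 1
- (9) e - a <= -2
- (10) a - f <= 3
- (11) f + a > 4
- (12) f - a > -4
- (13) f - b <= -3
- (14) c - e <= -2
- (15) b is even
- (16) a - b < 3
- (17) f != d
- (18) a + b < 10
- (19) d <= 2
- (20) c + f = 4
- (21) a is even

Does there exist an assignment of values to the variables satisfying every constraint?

Constraints 2, 5, 7, 10, 13, and 14 give d − b ≥ -2, b − f ≥ 3, f − a ≥ -3, a − e ≥ 3, e − c ≥ 2, c − d ≥ -2.
Adding all 6 inequalities: the left sides telescope to 0, and the right sides sum to (-2) + 3 + (-3) + 3 + 2 + (-2) = 1. So 0 ≥ 1, which is false.

Unsatisfiable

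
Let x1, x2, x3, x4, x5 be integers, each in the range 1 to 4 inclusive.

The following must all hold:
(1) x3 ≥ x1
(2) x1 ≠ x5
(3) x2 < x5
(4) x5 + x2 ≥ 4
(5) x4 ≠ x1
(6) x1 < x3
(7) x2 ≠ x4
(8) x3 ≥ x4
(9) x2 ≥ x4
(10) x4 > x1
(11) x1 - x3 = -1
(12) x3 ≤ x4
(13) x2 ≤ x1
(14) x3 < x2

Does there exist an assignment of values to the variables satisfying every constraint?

Constraints 8, 10, 13, and 14 give x3 < x2, x2 ≤ x1, x1 < x4, x4 ≤ x3. Chaining: x3 < x2 ≤ x1 < x4 ≤ x3, which forces x3 < x3 — impossible.

Unsatisfiable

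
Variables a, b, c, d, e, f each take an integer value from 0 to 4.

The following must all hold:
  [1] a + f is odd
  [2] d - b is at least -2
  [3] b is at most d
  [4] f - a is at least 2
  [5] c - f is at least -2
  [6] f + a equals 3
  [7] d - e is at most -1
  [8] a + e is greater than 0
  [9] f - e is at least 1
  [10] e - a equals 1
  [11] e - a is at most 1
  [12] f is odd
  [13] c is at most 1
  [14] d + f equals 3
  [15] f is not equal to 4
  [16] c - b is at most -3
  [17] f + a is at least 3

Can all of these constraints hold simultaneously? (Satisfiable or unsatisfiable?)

Constraints 2, 4, 5, 7, 11, and 16 give b − c ≥ 3, c − f ≥ -2, f − a ≥ 2, a − e ≥ -1, e − d ≥ 1, d − b ≥ -2.
Adding all 6 inequalities: the left sides telescope to 0, and the right sides sum to 3 + (-2) + 2 + (-1) + 1 + (-2) = 1. So 0 ≥ 1, which is false.

Unsatisfiable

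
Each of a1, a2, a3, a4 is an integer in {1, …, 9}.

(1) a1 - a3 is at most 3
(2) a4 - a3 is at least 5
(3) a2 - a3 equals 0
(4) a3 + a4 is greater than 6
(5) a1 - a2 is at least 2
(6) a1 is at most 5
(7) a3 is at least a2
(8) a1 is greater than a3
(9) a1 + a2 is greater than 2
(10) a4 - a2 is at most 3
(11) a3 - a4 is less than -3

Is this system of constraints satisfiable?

Unsatisfiable

Constraints 1, 2, 5, and 10 give a1 − a2 ≥ 2, a2 − a4 ≥ -3, a4 − a3 ≥ 5, a3 − a1 ≥ -3.
Adding all 4 inequalities: the left sides telescope to 0, and the right sides sum to 2 + (-3) + 5 + (-3) = 1. So 0 ≥ 1, which is false.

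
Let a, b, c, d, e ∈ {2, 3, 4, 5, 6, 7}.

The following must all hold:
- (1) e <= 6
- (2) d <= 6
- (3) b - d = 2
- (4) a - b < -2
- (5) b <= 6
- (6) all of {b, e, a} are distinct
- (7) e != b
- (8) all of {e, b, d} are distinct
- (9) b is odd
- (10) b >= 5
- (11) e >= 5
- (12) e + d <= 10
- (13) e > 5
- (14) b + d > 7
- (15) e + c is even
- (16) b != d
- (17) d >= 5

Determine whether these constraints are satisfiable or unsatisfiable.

Unsatisfiable

Constraints 1, 2, 5, 10, 11, and 17 confine each of e, b, d to the 2 values {5, 6}.
Constraint 8 requires all 3 of them to be distinct, but only 2 values are available — impossible by the pigeonhole principle.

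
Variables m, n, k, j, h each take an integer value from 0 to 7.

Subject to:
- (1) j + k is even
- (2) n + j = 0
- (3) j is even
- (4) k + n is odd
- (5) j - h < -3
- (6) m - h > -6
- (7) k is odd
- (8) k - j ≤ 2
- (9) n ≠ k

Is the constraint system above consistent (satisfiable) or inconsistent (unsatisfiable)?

Unsatisfiable

Constraint 3 makes j even and constraint 7 makes k odd, so j + k must be odd. Constraint 1 says j + k is even — contradiction.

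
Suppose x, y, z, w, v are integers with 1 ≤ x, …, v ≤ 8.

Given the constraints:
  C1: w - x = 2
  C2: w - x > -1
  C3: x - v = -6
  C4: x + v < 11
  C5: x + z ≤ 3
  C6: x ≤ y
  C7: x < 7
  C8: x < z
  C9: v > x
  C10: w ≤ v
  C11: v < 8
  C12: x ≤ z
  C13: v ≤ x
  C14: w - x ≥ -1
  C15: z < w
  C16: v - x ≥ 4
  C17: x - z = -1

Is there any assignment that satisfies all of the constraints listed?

Unsatisfiable

Constraints 8, 10, 13, and 15 give v ≤ x, x < z, z < w, w ≤ v. Chaining: v ≤ x < z < w ≤ v, which forces v < v — impossible.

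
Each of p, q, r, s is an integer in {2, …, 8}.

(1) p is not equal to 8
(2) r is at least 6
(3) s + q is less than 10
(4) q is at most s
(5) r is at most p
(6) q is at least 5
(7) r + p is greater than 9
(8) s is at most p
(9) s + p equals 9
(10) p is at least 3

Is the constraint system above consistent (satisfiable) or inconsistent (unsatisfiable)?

Unsatisfiable

From constraints 4 and 6: s ≥ q ≥ 5. From constraints 2 and 5: p ≥ r ≥ 6. Hence s + p ≥ 11. But constraint 9 requires s + p = 9, and 9 < 11. Contradiction.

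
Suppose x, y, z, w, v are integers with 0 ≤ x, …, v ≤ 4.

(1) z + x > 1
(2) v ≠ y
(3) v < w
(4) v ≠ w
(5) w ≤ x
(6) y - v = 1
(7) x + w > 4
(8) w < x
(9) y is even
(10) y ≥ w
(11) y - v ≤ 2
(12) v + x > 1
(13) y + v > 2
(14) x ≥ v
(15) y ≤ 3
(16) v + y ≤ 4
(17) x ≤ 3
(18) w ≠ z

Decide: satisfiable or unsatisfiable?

Satisfiable

One satisfying assignment is x = 3, y = 2, z = 1, w = 2, v = 1.
For the less obvious constraints — constraint 1: z + x = 4; constraint 6: y - v = 1; constraint 7: x + w = 5 — and the others hold by inspection.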